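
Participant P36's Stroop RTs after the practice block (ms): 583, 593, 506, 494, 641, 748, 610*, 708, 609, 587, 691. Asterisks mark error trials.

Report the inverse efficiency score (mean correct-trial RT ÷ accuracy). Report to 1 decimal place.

Correct trials (n=10): 583, 593, 506, 494, 641, 748, 708, 609, 587, 691
Mean correct RT = 6160/10 = 616.0000 ms
Proportion correct = 10/11
IES = 616.0000 / (10/11) = 677.600 ms

677.6 ms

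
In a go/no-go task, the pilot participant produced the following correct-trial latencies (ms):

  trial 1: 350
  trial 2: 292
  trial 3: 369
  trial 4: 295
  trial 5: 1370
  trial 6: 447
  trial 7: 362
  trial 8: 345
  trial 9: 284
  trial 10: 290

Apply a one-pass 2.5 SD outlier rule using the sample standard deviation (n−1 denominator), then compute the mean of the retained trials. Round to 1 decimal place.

n = 10, ΣRT = 4404, M = 440.400
Σ(x−M)² = 982962.40; s = √(982962.40/9) = 330.482
Cutoffs: 440.400 ± 2.5·330.482 → [-385.8, 1266.6]
Outside: 1370 → excluded.
Retained (n=9): Σ = 3034, mean = 3034/9 = 337.111

337.1 ms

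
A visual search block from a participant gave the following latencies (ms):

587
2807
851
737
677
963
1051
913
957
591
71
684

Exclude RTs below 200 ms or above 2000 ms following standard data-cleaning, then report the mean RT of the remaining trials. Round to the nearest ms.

801 ms

Excluded: 71, 2807
Retained (n=10): Σ = 8011
Mean = 8011/10 = 801.1000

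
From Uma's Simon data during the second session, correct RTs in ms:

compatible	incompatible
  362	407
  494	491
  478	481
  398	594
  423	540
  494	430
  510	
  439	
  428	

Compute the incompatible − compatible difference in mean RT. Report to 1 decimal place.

M(compatible) = 4026/9 = 447.333
M(incompatible) = 2943/6 = 490.500
Difference = 490.500 − 447.333 = 43.167 ms

43.2 ms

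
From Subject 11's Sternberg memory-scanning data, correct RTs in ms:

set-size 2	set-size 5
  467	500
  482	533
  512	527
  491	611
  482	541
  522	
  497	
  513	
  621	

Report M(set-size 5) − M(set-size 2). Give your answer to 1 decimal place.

32.7 ms

M(set-size 2) = 4587/9 = 509.667
M(set-size 5) = 2712/5 = 542.400
Difference = 542.400 − 509.667 = 32.733 ms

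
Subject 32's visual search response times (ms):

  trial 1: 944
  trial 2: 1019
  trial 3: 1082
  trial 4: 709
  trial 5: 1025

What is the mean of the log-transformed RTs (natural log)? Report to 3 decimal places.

ln(RT): 6.8501, 6.9266, 6.9866, 6.5639, 6.9324
Σ ln(RT) = 34.2596
Mean = 34.2596/5 = 6.85191

6.852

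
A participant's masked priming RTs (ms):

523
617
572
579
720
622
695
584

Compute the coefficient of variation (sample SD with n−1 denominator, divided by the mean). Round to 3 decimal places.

0.107

n = 8, Σ = 4912, M = 614.0000
Σ(x−M)² = 30040.000; s = √(30040.000/7) = 65.5090
CV = 65.5090 / 614.0000 = 0.10669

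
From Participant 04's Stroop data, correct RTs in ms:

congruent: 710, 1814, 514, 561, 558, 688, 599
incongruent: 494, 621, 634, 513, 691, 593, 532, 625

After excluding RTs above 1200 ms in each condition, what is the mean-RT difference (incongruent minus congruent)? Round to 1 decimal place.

-17.1 ms

congruent: exclude 1814
M(congruent) = 3630/6 = 605.000
M(incongruent) = 4703/8 = 587.875
Difference = 587.875 − 605.000 = -17.125 ms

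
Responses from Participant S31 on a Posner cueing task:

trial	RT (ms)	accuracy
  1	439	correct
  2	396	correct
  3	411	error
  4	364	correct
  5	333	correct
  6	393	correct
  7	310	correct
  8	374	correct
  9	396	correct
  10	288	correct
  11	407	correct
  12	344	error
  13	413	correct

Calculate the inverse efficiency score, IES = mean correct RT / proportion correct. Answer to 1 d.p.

441.9 ms

Correct trials (n=11): 439, 396, 364, 333, 393, 310, 374, 396, 288, 407, 413
Mean correct RT = 4113/11 = 373.9091 ms
Proportion correct = 11/13
IES = 373.9091 / (11/13) = 441.893 ms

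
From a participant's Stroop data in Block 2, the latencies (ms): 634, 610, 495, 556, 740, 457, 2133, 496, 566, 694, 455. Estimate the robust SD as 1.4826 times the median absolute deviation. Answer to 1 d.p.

105.3 ms

Sorted: 455, 457, 495, 496, 556, 566, 610, 634, 694, 740, 2133 → median = 566
|x − 566| sorted: 0, 10, 44, 68, 70, 71, 109, 111, 128, 174, 1567 → MAD = 71
Robust SD ≈ 1.4826 × 71 = 105.265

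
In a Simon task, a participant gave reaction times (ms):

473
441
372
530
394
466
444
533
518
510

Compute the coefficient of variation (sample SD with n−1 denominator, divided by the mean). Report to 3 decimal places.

n = 10, Σ = 4681, M = 468.1000
Σ(x−M)² = 28358.900; s = √(28358.900/9) = 56.1337
CV = 56.1337 / 468.1000 = 0.11992

0.120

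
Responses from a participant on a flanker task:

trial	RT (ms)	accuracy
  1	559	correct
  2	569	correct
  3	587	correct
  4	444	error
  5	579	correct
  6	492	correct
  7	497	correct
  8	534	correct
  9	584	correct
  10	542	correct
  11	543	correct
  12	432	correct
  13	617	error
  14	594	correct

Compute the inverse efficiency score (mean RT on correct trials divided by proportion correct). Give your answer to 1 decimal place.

633.1 ms

Correct trials (n=12): 559, 569, 587, 579, 492, 497, 534, 584, 542, 543, 432, 594
Mean correct RT = 6512/12 = 542.6667 ms
Proportion correct = 12/14
IES = 542.6667 / (12/14) = 633.111 ms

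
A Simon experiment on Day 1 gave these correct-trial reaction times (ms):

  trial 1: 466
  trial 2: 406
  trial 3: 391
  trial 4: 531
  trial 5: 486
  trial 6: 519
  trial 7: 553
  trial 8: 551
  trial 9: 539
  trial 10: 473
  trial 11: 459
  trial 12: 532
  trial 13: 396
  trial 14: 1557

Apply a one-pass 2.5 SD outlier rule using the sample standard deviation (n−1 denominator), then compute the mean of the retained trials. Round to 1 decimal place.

n = 14, ΣRT = 7859, M = 561.357
Σ(x−M)² = 1109115.21; s = √(1109115.21/13) = 292.090
Cutoffs: 561.357 ± 2.5·292.090 → [-168.9, 1291.6]
Outside: 1557 → excluded.
Retained (n=13): Σ = 6302, mean = 6302/13 = 484.769

484.8 ms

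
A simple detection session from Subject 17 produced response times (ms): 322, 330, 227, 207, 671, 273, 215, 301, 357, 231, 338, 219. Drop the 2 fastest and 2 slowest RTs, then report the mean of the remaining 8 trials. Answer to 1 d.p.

280.1 ms

Sorted: 207, 215, 219, 227, 231, 273, 301, 322, 330, 338, 357, 671
Drop lowest 2 (207, 215) and highest 2 (357, 671)
Remaining (n=8): Σ = 2241, mean = 2241/8 = 280.125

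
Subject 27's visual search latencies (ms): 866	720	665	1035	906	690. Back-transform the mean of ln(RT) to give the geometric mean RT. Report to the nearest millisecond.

803 ms

ln(RT): 6.7639, 6.5793, 6.4998, 6.9422, 6.8090, 6.5367
Mean ln(RT) = 40.1308/6 = 6.68847
Geometric mean = exp(6.68847) = 803.09 ms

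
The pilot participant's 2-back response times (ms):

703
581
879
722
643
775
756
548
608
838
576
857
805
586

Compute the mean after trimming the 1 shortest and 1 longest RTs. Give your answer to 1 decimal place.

Sorted: 548, 576, 581, 586, 608, 643, 703, 722, 756, 775, 805, 838, 857, 879
Drop lowest 1 (548) and highest 1 (879)
Remaining (n=12): Σ = 8450, mean = 8450/12 = 704.167

704.2 ms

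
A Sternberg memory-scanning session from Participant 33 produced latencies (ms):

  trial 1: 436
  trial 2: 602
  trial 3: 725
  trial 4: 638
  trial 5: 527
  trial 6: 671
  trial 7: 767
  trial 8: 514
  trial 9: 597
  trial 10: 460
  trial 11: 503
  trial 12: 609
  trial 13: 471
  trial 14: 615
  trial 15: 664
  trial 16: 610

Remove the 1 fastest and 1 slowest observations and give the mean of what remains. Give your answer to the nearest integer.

586 ms

Sorted: 436, 460, 471, 503, 514, 527, 597, 602, 609, 610, 615, 638, 664, 671, 725, 767
Drop lowest 1 (436) and highest 1 (767)
Remaining (n=14): Σ = 8206, mean = 8206/14 = 586.143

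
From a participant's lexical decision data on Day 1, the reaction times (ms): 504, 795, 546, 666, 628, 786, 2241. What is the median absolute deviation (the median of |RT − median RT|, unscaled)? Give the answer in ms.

Sorted: 504, 546, 628, 666, 786, 795, 2241 → median = 666
|x − 666|: 162, 129, 120, 0, 38, 120, 1575
Sorted deviations: 0, 38, 120, 120, 129, 162, 1575 → MAD = 120

120 ms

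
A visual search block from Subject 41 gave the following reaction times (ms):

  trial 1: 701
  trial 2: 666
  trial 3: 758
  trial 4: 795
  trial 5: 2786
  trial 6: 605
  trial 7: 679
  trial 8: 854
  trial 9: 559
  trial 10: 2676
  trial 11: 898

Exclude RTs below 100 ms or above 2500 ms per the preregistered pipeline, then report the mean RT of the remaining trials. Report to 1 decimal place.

Excluded: 2676, 2786
Retained (n=9): Σ = 6515
Mean = 6515/9 = 723.8889

723.9 ms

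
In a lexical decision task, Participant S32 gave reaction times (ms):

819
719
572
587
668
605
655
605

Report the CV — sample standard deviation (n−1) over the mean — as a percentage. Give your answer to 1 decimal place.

n = 8, Σ = 5230, M = 653.7500
Σ(x−M)² = 47661.500; s = √(47661.500/7) = 82.5154
CV = 82.5154 / 653.7500 = 0.12622 = 12.622%

12.6%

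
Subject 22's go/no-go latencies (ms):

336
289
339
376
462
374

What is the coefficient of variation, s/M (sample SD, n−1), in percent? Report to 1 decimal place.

16.0%

n = 6, Σ = 2176, M = 362.6667
Σ(x−M)² = 16871.333; s = √(16871.333/5) = 58.0884
CV = 58.0884 / 362.6667 = 0.16017 = 16.017%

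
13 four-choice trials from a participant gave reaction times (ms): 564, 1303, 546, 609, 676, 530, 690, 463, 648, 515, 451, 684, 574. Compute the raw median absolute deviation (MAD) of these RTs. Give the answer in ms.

74 ms

Sorted: 451, 463, 515, 530, 546, 564, 574, 609, 648, 676, 684, 690, 1303 → median = 574
|x − 574|: 10, 729, 28, 35, 102, 44, 116, 111, 74, 59, 123, 110, 0
Sorted deviations: 0, 10, 28, 35, 44, 59, 74, 102, 110, 111, 116, 123, 729 → MAD = 74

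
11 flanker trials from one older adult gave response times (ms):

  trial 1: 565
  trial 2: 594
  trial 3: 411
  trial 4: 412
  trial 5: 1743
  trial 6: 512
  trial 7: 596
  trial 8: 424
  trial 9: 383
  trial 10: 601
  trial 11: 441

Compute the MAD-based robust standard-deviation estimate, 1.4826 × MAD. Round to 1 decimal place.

Sorted: 383, 411, 412, 424, 441, 512, 565, 594, 596, 601, 1743 → median = 512
|x − 512| sorted: 0, 53, 71, 82, 84, 88, 89, 100, 101, 129, 1231 → MAD = 88
Robust SD ≈ 1.4826 × 88 = 130.469

130.5 ms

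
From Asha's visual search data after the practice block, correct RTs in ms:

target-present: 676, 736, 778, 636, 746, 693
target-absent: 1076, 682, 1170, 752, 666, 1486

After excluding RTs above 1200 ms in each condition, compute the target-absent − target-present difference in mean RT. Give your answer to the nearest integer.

158 ms

target-absent: exclude 1486
M(target-present) = 4265/6 = 710.833
M(target-absent) = 4346/5 = 869.200
Difference = 869.200 − 710.833 = 158.367 ms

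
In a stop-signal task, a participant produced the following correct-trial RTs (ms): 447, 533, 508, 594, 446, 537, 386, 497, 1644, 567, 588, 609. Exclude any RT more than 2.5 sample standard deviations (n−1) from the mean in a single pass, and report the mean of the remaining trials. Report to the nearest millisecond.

n = 12, ΣRT = 7356, M = 613.000
Σ(x−M)² = 1209710.00; s = √(1209710.00/11) = 331.623
Cutoffs: 613.000 ± 2.5·331.623 → [-216.1, 1442.1]
Outside: 1644 → excluded.
Retained (n=11): Σ = 5712, mean = 5712/11 = 519.273

519 ms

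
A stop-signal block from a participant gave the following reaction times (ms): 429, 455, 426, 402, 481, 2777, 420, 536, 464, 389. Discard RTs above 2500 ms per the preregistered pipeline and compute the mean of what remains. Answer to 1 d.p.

Excluded: 2777
Retained (n=9): Σ = 4002
Mean = 4002/9 = 444.6667

444.7 ms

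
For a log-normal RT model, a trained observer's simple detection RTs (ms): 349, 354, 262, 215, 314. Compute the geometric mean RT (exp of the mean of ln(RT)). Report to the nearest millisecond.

294 ms

ln(RT): 5.8551, 5.8693, 5.5683, 5.3706, 5.7494
Mean ln(RT) = 28.4127/5 = 5.68255
Geometric mean = exp(5.68255) = 293.70 ms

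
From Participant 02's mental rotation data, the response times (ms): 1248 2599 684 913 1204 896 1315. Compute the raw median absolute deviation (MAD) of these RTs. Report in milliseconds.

Sorted: 684, 896, 913, 1204, 1248, 1315, 2599 → median = 1204
|x − 1204|: 44, 1395, 520, 291, 0, 308, 111
Sorted deviations: 0, 44, 111, 291, 308, 520, 1395 → MAD = 291

291 ms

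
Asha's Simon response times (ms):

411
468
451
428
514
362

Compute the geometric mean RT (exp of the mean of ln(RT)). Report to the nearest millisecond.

ln(RT): 6.0186, 6.1485, 6.1115, 6.0591, 6.2422, 5.8916
Mean ln(RT) = 36.4715/6 = 6.07859
Geometric mean = exp(6.07859) = 436.41 ms

436 ms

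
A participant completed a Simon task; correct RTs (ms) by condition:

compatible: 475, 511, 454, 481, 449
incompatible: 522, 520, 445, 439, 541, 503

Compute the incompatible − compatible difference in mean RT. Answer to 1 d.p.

M(compatible) = 2370/5 = 474.000
M(incompatible) = 2970/6 = 495.000
Difference = 495.000 − 474.000 = 21.000 ms

21.0 ms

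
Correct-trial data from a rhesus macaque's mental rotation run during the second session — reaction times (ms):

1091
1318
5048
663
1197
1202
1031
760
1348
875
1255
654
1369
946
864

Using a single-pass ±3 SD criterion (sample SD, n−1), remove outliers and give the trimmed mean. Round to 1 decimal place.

n = 15, ΣRT = 19621, M = 1308.067
Σ(x−M)² = 15802918.93; s = √(15802918.93/14) = 1062.441
Cutoffs: 1308.067 ± 3·1062.441 → [-1879.3, 4495.4]
Outside: 5048 → excluded.
Retained (n=14): Σ = 14573, mean = 14573/14 = 1040.929

1040.9 ms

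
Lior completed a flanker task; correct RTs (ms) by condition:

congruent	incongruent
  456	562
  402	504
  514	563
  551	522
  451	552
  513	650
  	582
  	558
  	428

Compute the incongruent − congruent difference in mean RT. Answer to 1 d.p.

65.6 ms

M(congruent) = 2887/6 = 481.167
M(incongruent) = 4921/9 = 546.778
Difference = 546.778 − 481.167 = 65.611 ms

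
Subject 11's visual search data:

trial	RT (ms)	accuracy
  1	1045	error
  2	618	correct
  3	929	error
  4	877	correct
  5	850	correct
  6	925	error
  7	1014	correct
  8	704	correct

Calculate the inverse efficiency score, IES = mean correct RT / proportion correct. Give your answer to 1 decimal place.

Correct trials (n=5): 618, 877, 850, 1014, 704
Mean correct RT = 4063/5 = 812.6000 ms
Proportion correct = 5/8
IES = 812.6000 / (5/8) = 1300.160 ms

1300.2 ms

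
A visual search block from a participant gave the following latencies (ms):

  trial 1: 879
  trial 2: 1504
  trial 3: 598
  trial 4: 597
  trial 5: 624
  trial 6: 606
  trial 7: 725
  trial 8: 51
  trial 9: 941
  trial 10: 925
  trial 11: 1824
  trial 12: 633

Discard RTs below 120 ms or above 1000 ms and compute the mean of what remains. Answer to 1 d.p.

Excluded: 51, 1504, 1824
Retained (n=9): Σ = 6528
Mean = 6528/9 = 725.3333

725.3 ms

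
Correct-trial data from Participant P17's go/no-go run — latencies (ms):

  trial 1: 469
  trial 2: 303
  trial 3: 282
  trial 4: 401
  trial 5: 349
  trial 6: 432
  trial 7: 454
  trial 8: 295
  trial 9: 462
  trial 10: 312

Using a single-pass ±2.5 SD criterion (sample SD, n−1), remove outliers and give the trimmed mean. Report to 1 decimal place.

n = 10, ΣRT = 3759, M = 375.900
Σ(x−M)² = 51440.90; s = √(51440.90/9) = 75.602
Cutoffs: 375.900 ± 2.5·75.602 → [186.9, 564.9]
No RTs fall outside the cutoffs; all 10 retained. Mean = 3759/10 = 375.900

375.9 ms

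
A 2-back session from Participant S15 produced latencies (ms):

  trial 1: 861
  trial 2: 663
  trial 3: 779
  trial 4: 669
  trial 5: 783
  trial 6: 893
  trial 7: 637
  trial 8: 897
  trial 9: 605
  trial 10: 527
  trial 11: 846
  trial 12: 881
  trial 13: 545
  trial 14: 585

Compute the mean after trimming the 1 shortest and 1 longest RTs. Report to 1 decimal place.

Sorted: 527, 545, 585, 605, 637, 663, 669, 779, 783, 846, 861, 881, 893, 897
Drop lowest 1 (527) and highest 1 (897)
Remaining (n=12): Σ = 8747, mean = 8747/12 = 728.917

728.9 ms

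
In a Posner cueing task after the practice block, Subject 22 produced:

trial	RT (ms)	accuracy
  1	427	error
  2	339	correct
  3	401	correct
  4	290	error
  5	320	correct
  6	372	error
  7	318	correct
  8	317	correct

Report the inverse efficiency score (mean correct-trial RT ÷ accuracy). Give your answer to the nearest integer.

542 ms

Correct trials (n=5): 339, 401, 320, 318, 317
Mean correct RT = 1695/5 = 339.0000 ms
Proportion correct = 5/8
IES = 339.0000 / (5/8) = 542.400 ms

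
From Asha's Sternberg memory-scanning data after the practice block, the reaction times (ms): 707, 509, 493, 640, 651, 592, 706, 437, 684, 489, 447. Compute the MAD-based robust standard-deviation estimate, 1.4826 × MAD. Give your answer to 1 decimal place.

Sorted: 437, 447, 489, 493, 509, 592, 640, 651, 684, 706, 707 → median = 592
|x − 592| sorted: 0, 48, 59, 83, 92, 99, 103, 114, 115, 145, 155 → MAD = 99
Robust SD ≈ 1.4826 × 99 = 146.777

146.8 ms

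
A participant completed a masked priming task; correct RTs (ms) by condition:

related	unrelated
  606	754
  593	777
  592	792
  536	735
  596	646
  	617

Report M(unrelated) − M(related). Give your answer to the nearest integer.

M(related) = 2923/5 = 584.600
M(unrelated) = 4321/6 = 720.167
Difference = 720.167 − 584.600 = 135.567 ms

136 ms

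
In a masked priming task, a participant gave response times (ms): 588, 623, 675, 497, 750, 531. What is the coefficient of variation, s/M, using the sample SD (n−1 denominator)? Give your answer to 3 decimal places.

0.153

n = 6, Σ = 3664, M = 610.6667
Σ(x−M)² = 43485.333; s = √(43485.333/5) = 93.2581
CV = 93.2581 / 610.6667 = 0.15272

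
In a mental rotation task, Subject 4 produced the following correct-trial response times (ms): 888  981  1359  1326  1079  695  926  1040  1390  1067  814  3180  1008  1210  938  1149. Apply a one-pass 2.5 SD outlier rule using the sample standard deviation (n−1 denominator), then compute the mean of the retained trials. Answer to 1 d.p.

n = 16, ΣRT = 19050, M = 1190.625
Σ(x−M)² = 4786791.75; s = √(4786791.75/15) = 564.907
Cutoffs: 1190.625 ± 2.5·564.907 → [-221.6, 2602.9]
Outside: 3180 → excluded.
Retained (n=15): Σ = 15870, mean = 15870/15 = 1058.000

1058.0 ms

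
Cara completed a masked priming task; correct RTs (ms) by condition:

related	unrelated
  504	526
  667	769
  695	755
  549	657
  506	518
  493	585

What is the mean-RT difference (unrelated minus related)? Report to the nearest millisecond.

66 ms

M(related) = 3414/6 = 569.000
M(unrelated) = 3810/6 = 635.000
Difference = 635.000 − 569.000 = 66.000 ms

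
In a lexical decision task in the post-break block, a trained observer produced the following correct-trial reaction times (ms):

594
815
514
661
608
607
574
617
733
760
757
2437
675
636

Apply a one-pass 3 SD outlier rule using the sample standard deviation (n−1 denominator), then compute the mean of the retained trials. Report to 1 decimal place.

657.8 ms

n = 14, ΣRT = 10988, M = 784.857
Σ(x−M)² = 3029473.71; s = √(3029473.71/13) = 482.738
Cutoffs: 784.857 ± 3·482.738 → [-663.4, 2233.1]
Outside: 2437 → excluded.
Retained (n=13): Σ = 8551, mean = 8551/13 = 657.769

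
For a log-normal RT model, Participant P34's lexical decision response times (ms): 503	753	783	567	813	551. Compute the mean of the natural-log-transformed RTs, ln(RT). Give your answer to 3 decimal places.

6.477

ln(RT): 6.2206, 6.6241, 6.6631, 6.3404, 6.7007, 6.3117
Σ ln(RT) = 38.8606
Mean = 38.8606/6 = 6.47677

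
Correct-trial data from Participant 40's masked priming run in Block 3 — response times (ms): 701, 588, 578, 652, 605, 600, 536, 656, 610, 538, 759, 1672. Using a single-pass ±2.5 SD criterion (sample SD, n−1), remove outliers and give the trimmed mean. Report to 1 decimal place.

n = 12, ΣRT = 8495, M = 707.917
Σ(x−M)² = 1059446.92; s = √(1059446.92/11) = 310.344
Cutoffs: 707.917 ± 2.5·310.344 → [-67.9, 1483.8]
Outside: 1672 → excluded.
Retained (n=11): Σ = 6823, mean = 6823/11 = 620.273

620.3 ms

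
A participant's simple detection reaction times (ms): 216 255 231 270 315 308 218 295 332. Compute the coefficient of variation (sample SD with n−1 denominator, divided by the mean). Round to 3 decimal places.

0.161

n = 9, Σ = 2440, M = 271.1111
Σ(x−M)² = 15292.889; s = √(15292.889/8) = 43.7220
CV = 43.7220 / 271.1111 = 0.16127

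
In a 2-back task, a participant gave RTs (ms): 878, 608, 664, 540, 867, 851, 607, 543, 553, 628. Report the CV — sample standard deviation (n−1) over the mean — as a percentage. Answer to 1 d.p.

20.5%

n = 10, Σ = 6739, M = 673.9000
Σ(x−M)² = 171012.900; s = √(171012.900/9) = 137.8457
CV = 137.8457 / 673.9000 = 0.20455 = 20.455%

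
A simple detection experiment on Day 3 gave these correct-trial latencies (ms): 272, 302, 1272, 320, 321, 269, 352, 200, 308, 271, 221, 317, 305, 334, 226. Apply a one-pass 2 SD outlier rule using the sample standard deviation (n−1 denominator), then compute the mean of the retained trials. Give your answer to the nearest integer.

n = 15, ΣRT = 5290, M = 352.667
Σ(x−M)² = 932563.33; s = √(932563.33/14) = 258.092
Cutoffs: 352.667 ± 2·258.092 → [-163.5, 868.9]
Outside: 1272 → excluded.
Retained (n=14): Σ = 4018, mean = 4018/14 = 287.000

287 ms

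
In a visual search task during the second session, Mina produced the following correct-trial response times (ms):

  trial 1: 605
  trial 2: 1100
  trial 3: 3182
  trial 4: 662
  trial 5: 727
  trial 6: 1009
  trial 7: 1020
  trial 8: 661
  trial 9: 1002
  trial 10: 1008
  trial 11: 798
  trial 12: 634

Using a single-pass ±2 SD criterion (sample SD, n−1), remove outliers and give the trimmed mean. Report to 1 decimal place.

838.7 ms

n = 12, ΣRT = 12408, M = 1034.000
Σ(x−M)² = 5392280.00; s = √(5392280.00/11) = 700.148
Cutoffs: 1034.000 ± 2·700.148 → [-366.3, 2434.3]
Outside: 3182 → excluded.
Retained (n=11): Σ = 9226, mean = 9226/11 = 838.727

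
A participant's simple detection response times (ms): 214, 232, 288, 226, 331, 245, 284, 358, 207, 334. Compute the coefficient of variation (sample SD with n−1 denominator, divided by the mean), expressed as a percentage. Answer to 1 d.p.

n = 10, Σ = 2719, M = 271.9000
Σ(x−M)² = 27154.900; s = √(27154.900/9) = 54.9291
CV = 54.9291 / 271.9000 = 0.20202 = 20.202%

20.2%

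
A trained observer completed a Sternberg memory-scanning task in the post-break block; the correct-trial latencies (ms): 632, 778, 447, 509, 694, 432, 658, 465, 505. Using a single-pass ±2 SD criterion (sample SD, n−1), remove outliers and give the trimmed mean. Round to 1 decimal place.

n = 9, ΣRT = 5120, M = 568.889
Σ(x−M)² = 123360.89; s = √(123360.89/8) = 124.178
Cutoffs: 568.889 ± 2·124.178 → [320.5, 817.2]
No RTs fall outside the cutoffs; all 9 retained. Mean = 5120/9 = 568.889

568.9 ms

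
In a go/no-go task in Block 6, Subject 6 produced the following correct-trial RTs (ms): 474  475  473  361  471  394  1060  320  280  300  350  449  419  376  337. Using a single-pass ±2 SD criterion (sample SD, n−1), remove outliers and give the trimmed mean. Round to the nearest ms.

391 ms

n = 15, ΣRT = 6539, M = 435.933
Σ(x−M)² = 479866.93; s = √(479866.93/14) = 185.138
Cutoffs: 435.933 ± 2·185.138 → [65.7, 806.2]
Outside: 1060 → excluded.
Retained (n=14): Σ = 5479, mean = 5479/14 = 391.357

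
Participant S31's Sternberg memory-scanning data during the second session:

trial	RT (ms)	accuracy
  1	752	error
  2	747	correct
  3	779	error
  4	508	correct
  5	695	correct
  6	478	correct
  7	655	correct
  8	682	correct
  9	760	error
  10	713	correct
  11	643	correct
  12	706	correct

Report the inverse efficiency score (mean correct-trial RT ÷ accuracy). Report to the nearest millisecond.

Correct trials (n=9): 747, 508, 695, 478, 655, 682, 713, 643, 706
Mean correct RT = 5827/9 = 647.4444 ms
Proportion correct = 9/12
IES = 647.4444 / (9/12) = 863.259 ms

863 ms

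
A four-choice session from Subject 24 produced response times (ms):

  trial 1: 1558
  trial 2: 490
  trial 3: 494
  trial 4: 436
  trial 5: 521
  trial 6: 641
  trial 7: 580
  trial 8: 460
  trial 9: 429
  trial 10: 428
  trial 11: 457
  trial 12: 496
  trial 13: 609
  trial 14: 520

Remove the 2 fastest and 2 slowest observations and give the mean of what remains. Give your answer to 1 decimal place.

Sorted: 428, 429, 436, 457, 460, 490, 494, 496, 520, 521, 580, 609, 641, 1558
Drop lowest 2 (428, 429) and highest 2 (641, 1558)
Remaining (n=10): Σ = 5063, mean = 5063/10 = 506.300

506.3 ms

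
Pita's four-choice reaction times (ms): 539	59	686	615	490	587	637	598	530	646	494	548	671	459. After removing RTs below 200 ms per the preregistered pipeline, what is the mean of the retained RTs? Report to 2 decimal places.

Excluded: 59
Retained (n=13): Σ = 7500
Mean = 7500/13 = 576.9231

576.92 ms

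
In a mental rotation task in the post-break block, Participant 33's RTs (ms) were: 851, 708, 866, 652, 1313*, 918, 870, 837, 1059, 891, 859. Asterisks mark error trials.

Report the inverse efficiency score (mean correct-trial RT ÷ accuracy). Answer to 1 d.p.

936.2 ms

Correct trials (n=10): 851, 708, 866, 652, 918, 870, 837, 1059, 891, 859
Mean correct RT = 8511/10 = 851.1000 ms
Proportion correct = 10/11
IES = 851.1000 / (10/11) = 936.210 ms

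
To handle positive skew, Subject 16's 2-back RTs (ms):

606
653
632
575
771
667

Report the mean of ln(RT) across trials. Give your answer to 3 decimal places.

6.474

ln(RT): 6.4069, 6.4816, 6.4489, 6.3544, 6.6477, 6.5028
Σ ln(RT) = 38.8422
Mean = 38.8422/6 = 6.47370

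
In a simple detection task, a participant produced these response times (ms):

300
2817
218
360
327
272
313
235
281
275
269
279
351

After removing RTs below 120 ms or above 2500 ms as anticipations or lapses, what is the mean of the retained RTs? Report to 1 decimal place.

290.0 ms

Excluded: 2817
Retained (n=12): Σ = 3480
Mean = 3480/12 = 290.0000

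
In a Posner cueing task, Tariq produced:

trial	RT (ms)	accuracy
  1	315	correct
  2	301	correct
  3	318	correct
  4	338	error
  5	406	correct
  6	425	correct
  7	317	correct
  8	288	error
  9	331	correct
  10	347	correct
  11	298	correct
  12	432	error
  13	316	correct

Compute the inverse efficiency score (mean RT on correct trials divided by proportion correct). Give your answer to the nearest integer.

439 ms

Correct trials (n=10): 315, 301, 318, 406, 425, 317, 331, 347, 298, 316
Mean correct RT = 3374/10 = 337.4000 ms
Proportion correct = 10/13
IES = 337.4000 / (10/13) = 438.620 ms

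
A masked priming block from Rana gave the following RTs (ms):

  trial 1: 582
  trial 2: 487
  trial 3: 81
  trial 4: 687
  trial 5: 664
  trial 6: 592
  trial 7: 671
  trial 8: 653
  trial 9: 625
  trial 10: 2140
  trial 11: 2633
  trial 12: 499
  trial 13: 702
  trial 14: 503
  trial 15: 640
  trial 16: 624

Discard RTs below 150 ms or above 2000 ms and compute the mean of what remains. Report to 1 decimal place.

Excluded: 81, 2140, 2633
Retained (n=13): Σ = 7929
Mean = 7929/13 = 609.9231

609.9 ms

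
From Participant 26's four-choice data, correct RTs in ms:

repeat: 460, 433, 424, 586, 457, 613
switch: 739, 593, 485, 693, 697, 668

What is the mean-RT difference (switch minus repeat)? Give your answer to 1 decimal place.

M(repeat) = 2973/6 = 495.500
M(switch) = 3875/6 = 645.833
Difference = 645.833 − 495.500 = 150.333 ms

150.3 ms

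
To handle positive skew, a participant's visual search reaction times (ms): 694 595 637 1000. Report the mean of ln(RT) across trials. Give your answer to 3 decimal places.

ln(RT): 6.5425, 6.3886, 6.4568, 6.9078
Σ ln(RT) = 26.2956
Mean = 26.2956/4 = 6.57389

6.574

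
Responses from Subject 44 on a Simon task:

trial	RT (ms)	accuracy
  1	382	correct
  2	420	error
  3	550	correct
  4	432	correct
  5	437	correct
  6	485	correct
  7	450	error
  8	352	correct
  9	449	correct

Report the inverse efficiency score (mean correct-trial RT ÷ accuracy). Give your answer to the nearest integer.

Correct trials (n=7): 382, 550, 432, 437, 485, 352, 449
Mean correct RT = 3087/7 = 441.0000 ms
Proportion correct = 7/9
IES = 441.0000 / (7/9) = 567.000 ms

567 ms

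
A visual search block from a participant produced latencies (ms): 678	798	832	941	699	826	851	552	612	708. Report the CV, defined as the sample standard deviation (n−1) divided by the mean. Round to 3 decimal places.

0.160

n = 10, Σ = 7497, M = 749.7000
Σ(x−M)² = 129282.100; s = √(129282.100/9) = 119.8527
CV = 119.8527 / 749.7000 = 0.15987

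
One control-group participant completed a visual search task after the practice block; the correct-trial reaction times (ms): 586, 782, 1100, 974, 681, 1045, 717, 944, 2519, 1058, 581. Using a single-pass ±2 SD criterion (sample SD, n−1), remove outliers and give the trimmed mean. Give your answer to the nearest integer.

847 ms

n = 11, ΣRT = 10987, M = 998.818
Σ(x−M)² = 2902877.64; s = √(2902877.64/10) = 538.784
Cutoffs: 998.818 ± 2·538.784 → [-78.7, 2076.4]
Outside: 2519 → excluded.
Retained (n=10): Σ = 8468, mean = 8468/10 = 846.800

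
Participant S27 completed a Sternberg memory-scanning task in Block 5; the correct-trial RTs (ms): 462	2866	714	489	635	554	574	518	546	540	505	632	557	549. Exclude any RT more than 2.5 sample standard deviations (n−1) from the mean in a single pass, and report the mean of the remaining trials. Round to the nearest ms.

560 ms

n = 14, ΣRT = 10141, M = 724.357
Σ(x−M)² = 4994367.21; s = √(4994367.21/13) = 619.824
Cutoffs: 724.357 ± 2.5·619.824 → [-825.2, 2273.9]
Outside: 2866 → excluded.
Retained (n=13): Σ = 7275, mean = 7275/13 = 559.615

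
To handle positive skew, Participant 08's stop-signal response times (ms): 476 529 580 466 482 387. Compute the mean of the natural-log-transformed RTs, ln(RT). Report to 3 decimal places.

6.180

ln(RT): 6.1654, 6.2710, 6.3630, 6.1442, 6.1779, 5.9584
Σ ln(RT) = 37.0800
Mean = 37.0800/6 = 6.18000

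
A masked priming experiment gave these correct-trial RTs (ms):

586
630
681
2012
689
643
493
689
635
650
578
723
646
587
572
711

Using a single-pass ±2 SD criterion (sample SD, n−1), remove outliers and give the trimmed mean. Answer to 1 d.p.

634.2 ms

n = 16, ΣRT = 11525, M = 720.312
Σ(x−M)² = 1833667.44; s = √(1833667.44/15) = 349.635
Cutoffs: 720.312 ± 2·349.635 → [21.0, 1419.6]
Outside: 2012 → excluded.
Retained (n=15): Σ = 9513, mean = 9513/15 = 634.200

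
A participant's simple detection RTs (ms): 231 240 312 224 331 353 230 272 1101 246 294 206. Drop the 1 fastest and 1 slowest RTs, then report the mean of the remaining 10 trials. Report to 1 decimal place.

Sorted: 206, 224, 230, 231, 240, 246, 272, 294, 312, 331, 353, 1101
Drop lowest 1 (206) and highest 1 (1101)
Remaining (n=10): Σ = 2733, mean = 2733/10 = 273.300

273.3 ms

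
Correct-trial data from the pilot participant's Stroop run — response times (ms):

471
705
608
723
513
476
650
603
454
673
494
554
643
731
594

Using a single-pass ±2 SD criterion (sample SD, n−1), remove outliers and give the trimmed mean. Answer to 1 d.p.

n = 15, ΣRT = 8892, M = 592.800
Σ(x−M)² = 126578.40; s = √(126578.40/14) = 95.086
Cutoffs: 592.800 ± 2·95.086 → [402.6, 783.0]
No RTs fall outside the cutoffs; all 15 retained. Mean = 8892/15 = 592.800

592.8 ms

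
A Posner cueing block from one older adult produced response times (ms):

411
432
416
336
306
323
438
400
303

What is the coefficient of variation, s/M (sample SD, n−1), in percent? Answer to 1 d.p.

14.9%

n = 9, Σ = 3365, M = 373.8889
Σ(x−M)² = 24978.889; s = √(24978.889/8) = 55.8781
CV = 55.8781 / 373.8889 = 0.14945 = 14.945%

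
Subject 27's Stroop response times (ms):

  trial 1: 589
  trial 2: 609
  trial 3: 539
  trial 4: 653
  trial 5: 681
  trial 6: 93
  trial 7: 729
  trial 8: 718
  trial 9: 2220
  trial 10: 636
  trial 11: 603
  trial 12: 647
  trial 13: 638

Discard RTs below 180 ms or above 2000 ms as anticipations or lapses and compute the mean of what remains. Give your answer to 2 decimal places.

Excluded: 93, 2220
Retained (n=11): Σ = 7042
Mean = 7042/11 = 640.1818

640.18 ms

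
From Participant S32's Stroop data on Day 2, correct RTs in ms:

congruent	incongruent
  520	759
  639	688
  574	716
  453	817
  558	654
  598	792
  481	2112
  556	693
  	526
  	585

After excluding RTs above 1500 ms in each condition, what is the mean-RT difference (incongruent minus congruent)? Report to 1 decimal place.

144.8 ms

incongruent: exclude 2112
M(congruent) = 4379/8 = 547.375
M(incongruent) = 6230/9 = 692.222
Difference = 692.222 − 547.375 = 144.847 ms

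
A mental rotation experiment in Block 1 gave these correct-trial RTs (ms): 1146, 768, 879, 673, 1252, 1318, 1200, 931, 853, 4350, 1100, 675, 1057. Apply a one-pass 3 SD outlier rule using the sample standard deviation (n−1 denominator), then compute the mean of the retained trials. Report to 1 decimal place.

n = 13, ΣRT = 16202, M = 1246.308
Σ(x−M)² = 10980404.77; s = √(10980404.77/12) = 956.574
Cutoffs: 1246.308 ± 3·956.574 → [-1623.4, 4116.0]
Outside: 4350 → excluded.
Retained (n=12): Σ = 11852, mean = 11852/12 = 987.667

987.7 ms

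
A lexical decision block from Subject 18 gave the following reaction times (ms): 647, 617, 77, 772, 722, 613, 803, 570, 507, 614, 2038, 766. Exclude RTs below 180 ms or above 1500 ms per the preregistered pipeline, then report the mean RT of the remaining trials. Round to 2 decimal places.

Excluded: 77, 2038
Retained (n=10): Σ = 6631
Mean = 6631/10 = 663.1000

663.10 ms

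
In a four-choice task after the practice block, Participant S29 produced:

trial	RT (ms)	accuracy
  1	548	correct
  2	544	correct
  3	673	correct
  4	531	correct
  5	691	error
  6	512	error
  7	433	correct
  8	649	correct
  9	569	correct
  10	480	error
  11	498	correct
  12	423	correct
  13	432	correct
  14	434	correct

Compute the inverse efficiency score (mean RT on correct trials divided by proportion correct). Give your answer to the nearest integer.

663 ms

Correct trials (n=11): 548, 544, 673, 531, 433, 649, 569, 498, 423, 432, 434
Mean correct RT = 5734/11 = 521.2727 ms
Proportion correct = 11/14
IES = 521.2727 / (11/14) = 663.438 ms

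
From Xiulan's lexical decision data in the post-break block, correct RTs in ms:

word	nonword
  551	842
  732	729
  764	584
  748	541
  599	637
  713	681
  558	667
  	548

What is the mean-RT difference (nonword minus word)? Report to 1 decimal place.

M(word) = 4665/7 = 666.429
M(nonword) = 5229/8 = 653.625
Difference = 653.625 − 666.429 = -12.804 ms

-12.8 ms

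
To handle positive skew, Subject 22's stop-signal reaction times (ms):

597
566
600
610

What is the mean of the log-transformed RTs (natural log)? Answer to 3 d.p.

6.385

ln(RT): 6.3919, 6.3386, 6.3969, 6.4135
Σ ln(RT) = 25.5409
Mean = 25.5409/4 = 6.38522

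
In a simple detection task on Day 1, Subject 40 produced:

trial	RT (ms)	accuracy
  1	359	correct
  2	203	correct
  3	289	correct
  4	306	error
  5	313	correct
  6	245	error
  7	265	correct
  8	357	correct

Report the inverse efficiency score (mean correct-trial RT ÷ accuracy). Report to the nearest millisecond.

397 ms

Correct trials (n=6): 359, 203, 289, 313, 265, 357
Mean correct RT = 1786/6 = 297.6667 ms
Proportion correct = 6/8
IES = 297.6667 / (6/8) = 396.889 ms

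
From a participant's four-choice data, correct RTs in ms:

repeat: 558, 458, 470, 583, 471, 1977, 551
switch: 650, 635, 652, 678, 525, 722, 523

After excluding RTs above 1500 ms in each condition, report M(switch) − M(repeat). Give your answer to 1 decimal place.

111.3 ms

repeat: exclude 1977
M(repeat) = 3091/6 = 515.167
M(switch) = 4385/7 = 626.429
Difference = 626.429 − 515.167 = 111.262 ms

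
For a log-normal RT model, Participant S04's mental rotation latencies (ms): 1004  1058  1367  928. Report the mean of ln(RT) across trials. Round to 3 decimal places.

ln(RT): 6.9117, 6.9641, 7.2204, 6.8330
Σ ln(RT) = 27.9293
Mean = 27.9293/4 = 6.98232

6.982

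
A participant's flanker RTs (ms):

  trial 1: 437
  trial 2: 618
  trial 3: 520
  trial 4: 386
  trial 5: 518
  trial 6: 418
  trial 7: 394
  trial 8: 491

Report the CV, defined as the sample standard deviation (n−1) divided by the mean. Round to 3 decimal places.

0.167

n = 8, Σ = 3782, M = 472.7500
Σ(x−M)² = 43713.500; s = √(43713.500/7) = 79.0240
CV = 79.0240 / 472.7500 = 0.16716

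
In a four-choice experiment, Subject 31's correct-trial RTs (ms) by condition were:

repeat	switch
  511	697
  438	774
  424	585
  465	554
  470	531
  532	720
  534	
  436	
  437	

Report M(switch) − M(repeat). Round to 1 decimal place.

171.6 ms

M(repeat) = 4247/9 = 471.889
M(switch) = 3861/6 = 643.500
Difference = 643.500 − 471.889 = 171.611 ms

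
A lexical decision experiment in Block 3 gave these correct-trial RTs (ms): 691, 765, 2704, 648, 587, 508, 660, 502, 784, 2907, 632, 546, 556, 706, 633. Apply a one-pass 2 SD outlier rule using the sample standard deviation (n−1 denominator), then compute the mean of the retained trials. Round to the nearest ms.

632 ms

n = 15, ΣRT = 13829, M = 921.933
Σ(x−M)² = 8306152.93; s = √(8306152.93/14) = 770.258
Cutoffs: 921.933 ± 2·770.258 → [-618.6, 2462.4]
Outside: 2704, 2907 → excluded.
Retained (n=13): Σ = 8218, mean = 8218/13 = 632.154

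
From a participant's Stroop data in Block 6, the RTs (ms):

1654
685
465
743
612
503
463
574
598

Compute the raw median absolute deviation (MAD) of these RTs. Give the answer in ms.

95 ms

Sorted: 463, 465, 503, 574, 598, 612, 685, 743, 1654 → median = 598
|x − 598|: 1056, 87, 133, 145, 14, 95, 135, 24, 0
Sorted deviations: 0, 14, 24, 87, 95, 133, 135, 145, 1056 → MAD = 95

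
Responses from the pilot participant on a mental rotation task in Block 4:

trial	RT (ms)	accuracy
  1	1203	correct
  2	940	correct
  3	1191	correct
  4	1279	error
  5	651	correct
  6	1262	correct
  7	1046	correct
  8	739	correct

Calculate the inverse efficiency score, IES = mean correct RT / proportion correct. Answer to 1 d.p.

1148.1 ms

Correct trials (n=7): 1203, 940, 1191, 651, 1262, 1046, 739
Mean correct RT = 7032/7 = 1004.5714 ms
Proportion correct = 7/8
IES = 1004.5714 / (7/8) = 1148.082 ms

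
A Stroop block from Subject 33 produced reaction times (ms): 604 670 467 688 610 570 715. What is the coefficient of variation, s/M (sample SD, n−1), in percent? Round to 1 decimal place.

n = 7, Σ = 4324, M = 617.7143
Σ(x−M)² = 42377.429; s = √(42377.429/6) = 84.0411
CV = 84.0411 / 617.7143 = 0.13605 = 13.605%

13.6%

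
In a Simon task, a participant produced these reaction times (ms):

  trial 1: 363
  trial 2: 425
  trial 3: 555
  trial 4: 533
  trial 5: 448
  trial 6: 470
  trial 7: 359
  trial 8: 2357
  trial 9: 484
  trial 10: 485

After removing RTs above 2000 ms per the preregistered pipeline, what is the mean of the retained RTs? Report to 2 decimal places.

458.00 ms

Excluded: 2357
Retained (n=9): Σ = 4122
Mean = 4122/9 = 458.0000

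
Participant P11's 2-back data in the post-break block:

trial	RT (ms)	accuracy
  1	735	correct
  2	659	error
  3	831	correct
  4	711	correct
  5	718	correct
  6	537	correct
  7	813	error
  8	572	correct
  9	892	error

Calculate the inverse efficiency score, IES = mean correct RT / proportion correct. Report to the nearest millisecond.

1026 ms

Correct trials (n=6): 735, 831, 711, 718, 537, 572
Mean correct RT = 4104/6 = 684.0000 ms
Proportion correct = 6/9
IES = 684.0000 / (6/9) = 1026.000 ms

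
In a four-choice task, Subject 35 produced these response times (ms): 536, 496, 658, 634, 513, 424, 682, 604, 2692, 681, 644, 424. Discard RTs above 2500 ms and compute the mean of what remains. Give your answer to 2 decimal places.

Excluded: 2692
Retained (n=11): Σ = 6296
Mean = 6296/11 = 572.3636

572.36 ms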